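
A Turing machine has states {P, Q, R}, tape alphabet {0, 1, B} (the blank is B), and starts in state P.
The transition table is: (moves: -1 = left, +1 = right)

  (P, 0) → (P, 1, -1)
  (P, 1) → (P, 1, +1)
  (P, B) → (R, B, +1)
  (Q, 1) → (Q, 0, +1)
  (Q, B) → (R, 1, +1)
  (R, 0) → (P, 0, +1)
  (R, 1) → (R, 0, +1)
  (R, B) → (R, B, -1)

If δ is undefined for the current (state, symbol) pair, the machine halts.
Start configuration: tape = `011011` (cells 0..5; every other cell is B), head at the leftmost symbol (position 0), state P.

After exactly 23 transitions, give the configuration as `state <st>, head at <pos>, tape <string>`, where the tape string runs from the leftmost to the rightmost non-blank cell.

P | B[0]11011BB   read 0 → write 1, move -1, go to P
P | [B]111011BB   read B → write B, move +1, go to R
R | B[1]11011BB   read 1 → write 0, move +1, go to R
R | B0[1]1011BB   read 1 → write 0, move +1, go to R
R | B00[1]011BB   read 1 → write 0, move +1, go to R
R | B000[0]11BB   read 0 → write 0, move +1, go to P
P | B0000[1]1BB   read 1 → write 1, move +1, go to P
P | B00001[1]BB   read 1 → write 1, move +1, go to P
P | B000011[B]B   read B → write B, move +1, go to R
R | B000011B[B]   read B → write B, move -1, go to R
R | B000011[B]B   read B → write B, move -1, go to R
R | B00001[1]BB   read 1 → write 0, move +1, go to R
R | B000010[B]B   read B → write B, move -1, go to R
R | B00001[0]BB   read 0 → write 0, move +1, go to P
P | B000010[B]B   read B → write B, move +1, go to R
R | B000010B[B]   read B → write B, move -1, go to R
R | B000010[B]B   read B → write B, move -1, go to R
R | B00001[0]BB   read 0 → write 0, move +1, go to P
P | B000010[B]B   read B → write B, move +1, go to R
R | B000010B[B]   read B → write B, move -1, go to R
R | B000010[B]B   read B → write B, move -1, go to R
R | B00001[0]BB   read 0 → write 0, move +1, go to P
P | B000010[B]B   read B → write B, move +1, go to R
R | B000010B[B]
After 23 steps: state R, head at 7, tape 000010.

state R, head at 7, tape 000010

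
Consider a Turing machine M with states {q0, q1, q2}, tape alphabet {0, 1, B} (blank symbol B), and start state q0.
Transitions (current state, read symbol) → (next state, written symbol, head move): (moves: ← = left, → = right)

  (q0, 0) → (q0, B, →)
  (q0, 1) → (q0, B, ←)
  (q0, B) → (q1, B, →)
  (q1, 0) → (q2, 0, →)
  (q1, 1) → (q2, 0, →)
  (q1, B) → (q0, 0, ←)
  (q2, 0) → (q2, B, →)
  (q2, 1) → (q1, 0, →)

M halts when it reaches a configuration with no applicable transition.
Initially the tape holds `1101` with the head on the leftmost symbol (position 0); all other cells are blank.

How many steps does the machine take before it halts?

state=q0 head=0 tape=B[1]101BBBB   (q0,1)→(q0,B,←)
state=q0 head=-1 tape=[B]B101BBBB   (q0,B)→(q1,B,→)
state=q1 head=0 tape=B[B]101BBBB   (q1,B)→(q0,0,←)
state=q0 head=-1 tape=[B]0101BBBB   (q0,B)→(q1,B,→)
state=q1 head=0 tape=B[0]101BBBB   (q1,0)→(q2,0,→)
state=q2 head=1 tape=B0[1]01BBBB   (q2,1)→(q1,0,→)
state=q1 head=2 tape=B00[0]1BBBB   (q1,0)→(q2,0,→)
state=q2 head=3 tape=B000[1]BBBB   (q2,1)→(q1,0,→)
state=q1 head=4 tape=B0000[B]BBB   (q1,B)→(q0,0,←)
state=q0 head=3 tape=B000[0]0BBB   (q0,0)→(q0,B,→)
state=q0 head=4 tape=B000B[0]BBB   (q0,0)→(q0,B,→)
state=q0 head=5 tape=B000BB[B]BB   (q0,B)→(q1,B,→)
state=q1 head=6 tape=B000BBB[B]B   (q1,B)→(q0,0,←)
state=q0 head=5 tape=B000BB[B]0B   (q0,B)→(q1,B,→)
state=q1 head=6 tape=B000BBB[0]B   (q1,0)→(q2,0,→)
state=q2 head=7 tape=B000BBB0[B]
M halts after 15 transitions.

15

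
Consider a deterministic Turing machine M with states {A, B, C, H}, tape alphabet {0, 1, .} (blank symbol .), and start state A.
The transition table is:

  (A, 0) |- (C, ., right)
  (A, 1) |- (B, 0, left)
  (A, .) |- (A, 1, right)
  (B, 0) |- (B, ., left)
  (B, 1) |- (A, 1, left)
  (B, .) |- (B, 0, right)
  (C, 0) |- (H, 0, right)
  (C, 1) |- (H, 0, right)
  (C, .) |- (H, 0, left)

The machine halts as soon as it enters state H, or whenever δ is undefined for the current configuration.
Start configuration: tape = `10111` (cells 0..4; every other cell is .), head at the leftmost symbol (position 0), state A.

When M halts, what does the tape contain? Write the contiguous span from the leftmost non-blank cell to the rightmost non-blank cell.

state=A head=0 tape=...[1]0111   (A,1)→(B,0,left)
state=B head=-1 tape=..[.]00111   (B,.)→(B,0,right)
state=B head=0 tape=..0[0]0111   (B,0)→(B,.,left)
state=B head=-1 tape=..[0].0111   (B,0)→(B,.,left)
state=B head=-2 tape=.[.]..0111   (B,.)→(B,0,right)
state=B head=-1 tape=.0[.].0111   (B,.)→(B,0,right)
state=B head=0 tape=.00[.]0111   (B,.)→(B,0,right)
state=B head=1 tape=.000[0]111   (B,0)→(B,.,left)
state=B head=0 tape=.00[0].111   (B,0)→(B,.,left)
state=B head=-1 tape=.0[0]..111   (B,0)→(B,.,left)
state=B head=-2 tape=.[0]...111   (B,0)→(B,.,left)
state=B head=-3 tape=[.]....111   (B,.)→(B,0,right)
state=B head=-2 tape=0[.]...111   (B,.)→(B,0,right)
state=B head=-1 tape=00[.]..111   (B,.)→(B,0,right)
state=B head=0 tape=000[.].111   (B,.)→(B,0,right)
state=B head=1 tape=0000[.]111   (B,.)→(B,0,right)
state=B head=2 tape=00000[1]11   (B,1)→(A,1,left)
state=A head=1 tape=0000[0]111   (A,0)→(C,.,right)
state=C head=2 tape=0000.[1]11   (C,1)→(H,0,right)
state=H head=3 tape=0000.0[1]1
The non-blank tape span at halt is 0000.011.

0000.011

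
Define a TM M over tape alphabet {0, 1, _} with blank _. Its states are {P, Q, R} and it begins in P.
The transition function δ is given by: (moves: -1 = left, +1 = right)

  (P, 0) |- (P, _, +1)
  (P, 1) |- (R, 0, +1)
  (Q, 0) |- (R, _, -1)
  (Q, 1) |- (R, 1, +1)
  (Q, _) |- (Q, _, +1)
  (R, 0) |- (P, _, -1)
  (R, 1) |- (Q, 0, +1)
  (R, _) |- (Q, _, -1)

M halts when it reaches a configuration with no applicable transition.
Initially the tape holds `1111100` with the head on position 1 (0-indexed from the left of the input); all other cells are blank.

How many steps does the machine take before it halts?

11

P | 1[1]11100   read 1 → write 0, move +1, go to R
R | 10[1]1100   read 1 → write 0, move +1, go to Q
Q | 100[1]100   read 1 → write 1, move +1, go to R
R | 1001[1]00   read 1 → write 0, move +1, go to Q
Q | 10010[0]0   read 0 → write _, move -1, go to R
R | 1001[0]_0   read 0 → write _, move -1, go to P
P | 100[1]__0   read 1 → write 0, move +1, go to R
R | 1000[_]_0   read _ → write _, move -1, go to Q
Q | 100[0]__0   read 0 → write _, move -1, go to R
R | 10[0]___0   read 0 → write _, move -1, go to P
P | 1[0]____0   read 0 → write _, move +1, go to P
P | 1_[_]___0
M halts after 11 transitions.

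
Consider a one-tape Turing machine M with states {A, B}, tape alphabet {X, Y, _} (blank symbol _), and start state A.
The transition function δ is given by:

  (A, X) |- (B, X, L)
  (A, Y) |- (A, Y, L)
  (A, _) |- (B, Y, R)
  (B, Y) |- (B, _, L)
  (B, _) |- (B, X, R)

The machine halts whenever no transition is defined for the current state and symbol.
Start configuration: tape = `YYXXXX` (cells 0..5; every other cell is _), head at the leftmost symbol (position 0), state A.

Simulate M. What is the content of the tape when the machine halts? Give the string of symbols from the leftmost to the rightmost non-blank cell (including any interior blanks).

XXX_XXXX

state=A head=0 tape=__[Y]YXXXX   (A,Y)→(A,Y,L)
state=A head=-1 tape=_[_]YYXXXX   (A,_)→(B,Y,R)
state=B head=0 tape=_Y[Y]YXXXX   (B,Y)→(B,_,L)
state=B head=-1 tape=_[Y]_YXXXX   (B,Y)→(B,_,L)
state=B head=-2 tape=[_]__YXXXX   (B,_)→(B,X,R)
state=B head=-1 tape=X[_]_YXXXX   (B,_)→(B,X,R)
state=B head=0 tape=XX[_]YXXXX   (B,_)→(B,X,R)
state=B head=1 tape=XXX[Y]XXXX   (B,Y)→(B,_,L)
state=B head=0 tape=XX[X]_XXXX
The non-blank tape span at halt is XXX_XXXX.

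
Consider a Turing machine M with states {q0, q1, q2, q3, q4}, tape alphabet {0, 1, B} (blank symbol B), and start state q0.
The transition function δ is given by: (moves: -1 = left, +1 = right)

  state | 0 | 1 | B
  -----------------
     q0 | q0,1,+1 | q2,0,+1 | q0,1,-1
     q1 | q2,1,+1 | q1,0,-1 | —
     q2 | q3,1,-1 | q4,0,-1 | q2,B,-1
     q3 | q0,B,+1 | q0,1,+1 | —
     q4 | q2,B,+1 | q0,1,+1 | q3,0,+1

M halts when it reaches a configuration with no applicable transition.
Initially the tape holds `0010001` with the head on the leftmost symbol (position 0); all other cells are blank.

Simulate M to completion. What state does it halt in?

q3

state=q0 head=0 tape=[0]010001   (q0,0)→(q0,1,+1)
state=q0 head=1 tape=1[0]10001   (q0,0)→(q0,1,+1)
state=q0 head=2 tape=11[1]0001   (q0,1)→(q2,0,+1)
state=q2 head=3 tape=110[0]001   (q2,0)→(q3,1,-1)
state=q3 head=2 tape=11[0]1001   (q3,0)→(q0,B,+1)
state=q0 head=3 tape=11B[1]001   (q0,1)→(q2,0,+1)
state=q2 head=4 tape=11B0[0]01   (q2,0)→(q3,1,-1)
state=q3 head=3 tape=11B[0]101   (q3,0)→(q0,B,+1)
state=q0 head=4 tape=11BB[1]01   (q0,1)→(q2,0,+1)
state=q2 head=5 tape=11BB0[0]1   (q2,0)→(q3,1,-1)
state=q3 head=4 tape=11BB[0]11   (q3,0)→(q0,B,+1)
state=q0 head=5 tape=11BBB[1]1   (q0,1)→(q2,0,+1)
state=q2 head=6 tape=11BBB0[1]   (q2,1)→(q4,0,-1)
state=q4 head=5 tape=11BBB[0]0   (q4,0)→(q2,B,+1)
state=q2 head=6 tape=11BBBB[0]   (q2,0)→(q3,1,-1)
state=q3 head=5 tape=11BBB[B]1
No transition is defined for (q3, B); M halts in state q3.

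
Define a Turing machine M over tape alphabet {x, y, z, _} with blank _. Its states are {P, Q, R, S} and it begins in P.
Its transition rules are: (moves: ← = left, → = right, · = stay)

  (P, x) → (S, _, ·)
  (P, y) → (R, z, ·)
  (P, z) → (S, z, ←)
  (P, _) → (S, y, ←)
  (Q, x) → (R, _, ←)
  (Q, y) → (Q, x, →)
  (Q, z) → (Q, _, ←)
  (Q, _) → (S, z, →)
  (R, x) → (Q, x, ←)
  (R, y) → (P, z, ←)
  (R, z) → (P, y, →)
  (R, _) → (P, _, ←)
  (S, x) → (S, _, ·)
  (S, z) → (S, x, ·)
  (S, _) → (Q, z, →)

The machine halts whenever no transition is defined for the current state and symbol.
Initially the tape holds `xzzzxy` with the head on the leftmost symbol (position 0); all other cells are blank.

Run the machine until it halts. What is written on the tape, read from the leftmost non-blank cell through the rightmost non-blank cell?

zzzzzyyy

P | __[x]zzzxy   read x → write _, move ·, go to S
S | __[_]zzzxy   read _ → write z, move →, go to Q
Q | __z[z]zzxy   read z → write _, move ←, go to Q
Q | __[z]_zzxy   read z → write _, move ←, go to Q
Q | _[_]__zzxy   read _ → write z, move →, go to S
S | _z[_]_zzxy   read _ → write z, move →, go to Q
Q | _zz[_]zzxy   read _ → write z, move →, go to S
S | _zzz[z]zxy   read z → write x, move ·, go to S
S | _zzz[x]zxy   read x → write _, move ·, go to S
S | _zzz[_]zxy   read _ → write z, move →, go to Q
Q | _zzzz[z]xy   read z → write _, move ←, go to Q
Q | _zzz[z]_xy   read z → write _, move ←, go to Q
Q | _zz[z]__xy   read z → write _, move ←, go to Q
Q | _z[z]___xy   read z → write _, move ←, go to Q
Q | _[z]____xy   read z → write _, move ←, go to Q
Q | [_]_____xy   read _ → write z, move →, go to S
S | z[_]____xy   read _ → write z, move →, go to Q
Q | zz[_]___xy   read _ → write z, move →, go to S
S | zzz[_]__xy   read _ → write z, move →, go to Q
Q | zzzz[_]_xy   read _ → write z, move →, go to S
S | zzzzz[_]xy   read _ → write z, move →, go to Q
Q | zzzzzz[x]y   read x → write _, move ←, go to R
R | zzzzz[z]_y   read z → write y, move →, go to P
P | zzzzzy[_]y   read _ → write y, move ←, go to S
S | zzzzz[y]yy
The non-blank tape span at halt is zzzzzyyy.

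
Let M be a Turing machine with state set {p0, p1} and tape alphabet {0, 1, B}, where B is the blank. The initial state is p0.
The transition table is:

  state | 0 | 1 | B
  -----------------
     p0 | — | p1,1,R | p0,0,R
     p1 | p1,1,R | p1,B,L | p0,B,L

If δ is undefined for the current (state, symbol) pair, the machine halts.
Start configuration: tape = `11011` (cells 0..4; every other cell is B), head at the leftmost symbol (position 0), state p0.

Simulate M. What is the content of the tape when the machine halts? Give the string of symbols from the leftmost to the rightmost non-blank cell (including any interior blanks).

p0 | BB[1]1011   read 1 → write 1, move R, go to p1
p1 | BB1[1]011   read 1 → write B, move L, go to p1
p1 | BB[1]B011   read 1 → write B, move L, go to p1
p1 | B[B]BB011   read B → write B, move L, go to p0
p0 | [B]BBB011   read B → write 0, move R, go to p0
p0 | 0[B]BB011   read B → write 0, move R, go to p0
p0 | 00[B]B011   read B → write 0, move R, go to p0
p0 | 000[B]011   read B → write 0, move R, go to p0
p0 | 0000[0]11
The non-blank tape span at halt is 0000011.

0000011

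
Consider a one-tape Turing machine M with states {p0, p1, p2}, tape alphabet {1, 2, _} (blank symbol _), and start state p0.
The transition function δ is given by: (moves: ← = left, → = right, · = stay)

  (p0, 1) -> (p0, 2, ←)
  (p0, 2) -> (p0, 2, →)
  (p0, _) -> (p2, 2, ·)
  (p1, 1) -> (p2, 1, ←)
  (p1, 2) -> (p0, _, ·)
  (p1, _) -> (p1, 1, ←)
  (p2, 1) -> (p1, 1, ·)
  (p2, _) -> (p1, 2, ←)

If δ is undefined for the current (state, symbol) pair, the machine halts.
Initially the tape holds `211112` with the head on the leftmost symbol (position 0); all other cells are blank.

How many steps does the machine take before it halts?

state=p0 head=0 tape=[2]11112_   (p0,2)→(p0,2,→)
state=p0 head=1 tape=2[1]1112_   (p0,1)→(p0,2,←)
state=p0 head=0 tape=[2]21112_   (p0,2)→(p0,2,→)
state=p0 head=1 tape=2[2]1112_   (p0,2)→(p0,2,→)
state=p0 head=2 tape=22[1]112_   (p0,1)→(p0,2,←)
state=p0 head=1 tape=2[2]2112_   (p0,2)→(p0,2,→)
state=p0 head=2 tape=22[2]112_   (p0,2)→(p0,2,→)
state=p0 head=3 tape=222[1]12_   (p0,1)→(p0,2,←)
state=p0 head=2 tape=22[2]212_   (p0,2)→(p0,2,→)
state=p0 head=3 tape=222[2]12_   (p0,2)→(p0,2,→)
state=p0 head=4 tape=2222[1]2_   (p0,1)→(p0,2,←)
state=p0 head=3 tape=222[2]22_   (p0,2)→(p0,2,→)
state=p0 head=4 tape=2222[2]2_   (p0,2)→(p0,2,→)
state=p0 head=5 tape=22222[2]_   (p0,2)→(p0,2,→)
state=p0 head=6 tape=222222[_]   (p0,_)→(p2,2,·)
state=p2 head=6 tape=222222[2]
M halts after 15 transitions.

15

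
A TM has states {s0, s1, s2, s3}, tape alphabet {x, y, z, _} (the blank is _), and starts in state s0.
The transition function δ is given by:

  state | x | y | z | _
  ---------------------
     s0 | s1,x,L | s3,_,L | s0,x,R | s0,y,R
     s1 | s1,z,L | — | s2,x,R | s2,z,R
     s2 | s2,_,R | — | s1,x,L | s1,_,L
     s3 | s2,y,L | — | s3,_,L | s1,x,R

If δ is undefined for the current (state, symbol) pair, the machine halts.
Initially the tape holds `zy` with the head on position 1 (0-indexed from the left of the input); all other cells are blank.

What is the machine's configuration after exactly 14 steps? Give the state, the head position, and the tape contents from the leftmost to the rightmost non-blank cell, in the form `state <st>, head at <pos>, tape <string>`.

s0 | __z[y]   read y → write _, move L, go to s3
s3 | __[z]_   read z → write _, move L, go to s3
s3 | _[_]__   read _ → write x, move R, go to s1
s1 | _x[_]_   read _ → write z, move R, go to s2
s2 | _xz[_]   read _ → write _, move L, go to s1
s1 | _x[z]_   read z → write x, move R, go to s2
s2 | _xx[_]   read _ → write _, move L, go to s1
s1 | _x[x]_   read x → write z, move L, go to s1
s1 | _[x]z_   read x → write z, move L, go to s1
s1 | [_]zz_   read _ → write z, move R, go to s2
s2 | z[z]z_   read z → write x, move L, go to s1
s1 | [z]xz_   read z → write x, move R, go to s2
s2 | x[x]z_   read x → write _, move R, go to s2
s2 | x_[z]_   read z → write x, move L, go to s1
s1 | x[_]x_
After 14 steps: state s1, head at -1, tape x_x.

state s1, head at -1, tape x_x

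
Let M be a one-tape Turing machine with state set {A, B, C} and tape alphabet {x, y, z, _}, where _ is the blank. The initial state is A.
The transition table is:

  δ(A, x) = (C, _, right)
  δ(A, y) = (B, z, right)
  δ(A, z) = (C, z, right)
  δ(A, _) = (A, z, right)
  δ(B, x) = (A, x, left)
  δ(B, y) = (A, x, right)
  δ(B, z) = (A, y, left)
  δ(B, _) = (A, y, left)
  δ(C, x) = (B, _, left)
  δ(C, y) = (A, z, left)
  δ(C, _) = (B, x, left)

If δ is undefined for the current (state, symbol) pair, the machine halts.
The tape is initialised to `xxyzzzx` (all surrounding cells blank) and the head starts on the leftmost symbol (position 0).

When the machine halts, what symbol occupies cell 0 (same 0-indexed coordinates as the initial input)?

z

A | _[x]xyzzzx   read x → write _, move right, go to C
C | __[x]yzzzx   read x → write _, move left, go to B
B | _[_]_yzzzx   read _ → write y, move left, go to A
A | [_]y_yzzzx   read _ → write z, move right, go to A
A | z[y]_yzzzx   read y → write z, move right, go to B
B | zz[_]yzzzx   read _ → write y, move left, go to A
A | z[z]yyzzzx   read z → write z, move right, go to C
C | zz[y]yzzzx   read y → write z, move left, go to A
A | z[z]zyzzzx   read z → write z, move right, go to C
C | zz[z]yzzzx
Cell 0 holds z when M halts.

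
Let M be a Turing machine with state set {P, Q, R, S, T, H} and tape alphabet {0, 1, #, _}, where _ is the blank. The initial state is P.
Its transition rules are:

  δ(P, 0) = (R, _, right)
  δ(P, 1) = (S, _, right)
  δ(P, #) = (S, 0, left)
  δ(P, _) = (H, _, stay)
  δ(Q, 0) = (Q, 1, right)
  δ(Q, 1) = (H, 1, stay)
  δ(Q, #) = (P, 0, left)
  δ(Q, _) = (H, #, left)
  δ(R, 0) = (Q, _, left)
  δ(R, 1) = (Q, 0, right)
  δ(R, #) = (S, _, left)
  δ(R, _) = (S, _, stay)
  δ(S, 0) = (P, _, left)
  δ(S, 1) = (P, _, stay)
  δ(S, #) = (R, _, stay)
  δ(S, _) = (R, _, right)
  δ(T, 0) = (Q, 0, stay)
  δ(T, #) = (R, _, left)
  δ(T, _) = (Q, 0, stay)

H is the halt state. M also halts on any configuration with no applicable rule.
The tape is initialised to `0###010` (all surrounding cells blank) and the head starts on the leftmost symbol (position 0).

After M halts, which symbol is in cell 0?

_

state=P head=0 tape=[0]###010   (P,0)→(R,_,right)
state=R head=1 tape=_[#]##010   (R,#)→(S,_,left)
state=S head=0 tape=[_]_##010   (S,_)→(R,_,right)
state=R head=1 tape=_[_]##010   (R,_)→(S,_,stay)
state=S head=1 tape=_[_]##010   (S,_)→(R,_,right)
state=R head=2 tape=__[#]#010   (R,#)→(S,_,left)
state=S head=1 tape=_[_]_#010   (S,_)→(R,_,right)
state=R head=2 tape=__[_]#010   (R,_)→(S,_,stay)
state=S head=2 tape=__[_]#010   (S,_)→(R,_,right)
state=R head=3 tape=___[#]010   (R,#)→(S,_,left)
state=S head=2 tape=__[_]_010   (S,_)→(R,_,right)
state=R head=3 tape=___[_]010   (R,_)→(S,_,stay)
state=S head=3 tape=___[_]010   (S,_)→(R,_,right)
state=R head=4 tape=____[0]10   (R,0)→(Q,_,left)
state=Q head=3 tape=___[_]_10   (Q,_)→(H,#,left)
state=H head=2 tape=__[_]#_10
Cell 0 holds _ when M halts.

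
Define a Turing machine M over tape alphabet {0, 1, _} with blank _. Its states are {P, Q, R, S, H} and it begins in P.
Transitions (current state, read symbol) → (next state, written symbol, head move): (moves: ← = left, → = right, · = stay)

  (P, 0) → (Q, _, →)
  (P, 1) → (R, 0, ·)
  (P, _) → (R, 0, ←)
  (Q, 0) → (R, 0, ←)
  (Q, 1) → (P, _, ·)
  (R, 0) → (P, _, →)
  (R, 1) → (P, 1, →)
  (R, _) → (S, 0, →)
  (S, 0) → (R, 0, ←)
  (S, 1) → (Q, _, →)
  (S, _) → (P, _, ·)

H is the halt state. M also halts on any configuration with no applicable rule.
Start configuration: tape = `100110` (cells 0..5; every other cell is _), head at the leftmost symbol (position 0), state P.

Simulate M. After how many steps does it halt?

P | [1]00110_   read 1 → write 0, move ·, go to R
R | [0]00110_   read 0 → write _, move →, go to P
P | _[0]0110_   read 0 → write _, move →, go to Q
Q | __[0]110_   read 0 → write 0, move ←, go to R
R | _[_]0110_   read _ → write 0, move →, go to S
S | _0[0]110_   read 0 → write 0, move ←, go to R
R | _[0]0110_   read 0 → write _, move →, go to P
P | __[0]110_   read 0 → write _, move →, go to Q
Q | ___[1]10_   read 1 → write _, move ·, go to P
P | ___[_]10_   read _ → write 0, move ←, go to R
R | __[_]010_   read _ → write 0, move →, go to S
S | __0[0]10_   read 0 → write 0, move ←, go to R
R | __[0]010_   read 0 → write _, move →, go to P
P | ___[0]10_   read 0 → write _, move →, go to Q
Q | ____[1]0_   read 1 → write _, move ·, go to P
P | ____[_]0_   read _ → write 0, move ←, go to R
R | ___[_]00_   read _ → write 0, move →, go to S
S | ___0[0]0_   read 0 → write 0, move ←, go to R
R | ___[0]00_   read 0 → write _, move →, go to P
P | ____[0]0_   read 0 → write _, move →, go to Q
Q | _____[0]_   read 0 → write 0, move ←, go to R
R | ____[_]0_   read _ → write 0, move →, go to S
S | ____0[0]_   read 0 → write 0, move ←, go to R
R | ____[0]0_   read 0 → write _, move →, go to P
P | _____[0]_   read 0 → write _, move →, go to Q
Q | ______[_]
M halts after 25 transitions.

25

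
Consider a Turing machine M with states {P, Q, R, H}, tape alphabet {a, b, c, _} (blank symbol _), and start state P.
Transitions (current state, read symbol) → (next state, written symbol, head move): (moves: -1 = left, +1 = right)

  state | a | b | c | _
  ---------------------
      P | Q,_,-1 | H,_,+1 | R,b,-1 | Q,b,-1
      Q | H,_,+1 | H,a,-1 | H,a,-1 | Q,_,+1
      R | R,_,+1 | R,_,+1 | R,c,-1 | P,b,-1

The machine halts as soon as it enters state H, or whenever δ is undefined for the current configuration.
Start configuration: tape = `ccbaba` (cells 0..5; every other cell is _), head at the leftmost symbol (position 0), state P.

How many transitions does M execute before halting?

5

P | ___[c]cbaba   read c → write b, move -1, go to R
R | __[_]bcbaba   read _ → write b, move -1, go to P
P | _[_]bbcbaba   read _ → write b, move -1, go to Q
Q | [_]bbbcbaba   read _ → write _, move +1, go to Q
Q | _[b]bbcbaba   read b → write a, move -1, go to H
H | [_]abbcbaba
M halts after 5 transitions.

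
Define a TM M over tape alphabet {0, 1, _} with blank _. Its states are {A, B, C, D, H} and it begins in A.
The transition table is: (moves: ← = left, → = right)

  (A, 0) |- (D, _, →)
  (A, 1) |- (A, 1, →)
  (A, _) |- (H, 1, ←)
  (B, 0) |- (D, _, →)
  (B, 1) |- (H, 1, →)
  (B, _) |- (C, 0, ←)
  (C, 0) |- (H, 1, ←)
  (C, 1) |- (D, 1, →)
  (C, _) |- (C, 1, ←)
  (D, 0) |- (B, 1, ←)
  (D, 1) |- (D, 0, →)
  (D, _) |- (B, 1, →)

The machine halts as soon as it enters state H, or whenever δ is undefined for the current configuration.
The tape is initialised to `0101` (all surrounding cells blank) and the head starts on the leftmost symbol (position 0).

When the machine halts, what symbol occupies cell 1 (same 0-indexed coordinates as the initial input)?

state=A head=0 tape=[0]101__   (A,0)→(D,_,→)
state=D head=1 tape=_[1]01__   (D,1)→(D,0,→)
state=D head=2 tape=_0[0]1__   (D,0)→(B,1,←)
state=B head=1 tape=_[0]11__   (B,0)→(D,_,→)
state=D head=2 tape=__[1]1__   (D,1)→(D,0,→)
state=D head=3 tape=__0[1]__   (D,1)→(D,0,→)
state=D head=4 tape=__00[_]_   (D,_)→(B,1,→)
state=B head=5 tape=__001[_]   (B,_)→(C,0,←)
state=C head=4 tape=__00[1]0   (C,1)→(D,1,→)
state=D head=5 tape=__001[0]   (D,0)→(B,1,←)
state=B head=4 tape=__00[1]1   (B,1)→(H,1,→)
state=H head=5 tape=__001[1]
Cell 1 holds _ when M halts.

_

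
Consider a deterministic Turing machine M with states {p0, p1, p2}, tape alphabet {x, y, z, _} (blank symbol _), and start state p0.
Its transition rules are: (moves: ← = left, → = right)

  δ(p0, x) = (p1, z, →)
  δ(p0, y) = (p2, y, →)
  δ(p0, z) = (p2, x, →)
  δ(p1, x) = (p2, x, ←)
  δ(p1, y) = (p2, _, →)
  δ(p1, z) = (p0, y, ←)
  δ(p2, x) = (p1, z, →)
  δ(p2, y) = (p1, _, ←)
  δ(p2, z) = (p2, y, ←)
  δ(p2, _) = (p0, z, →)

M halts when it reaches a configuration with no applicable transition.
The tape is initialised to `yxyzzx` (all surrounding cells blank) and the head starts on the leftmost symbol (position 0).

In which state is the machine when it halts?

p1

state=p0 head=0 tape=_[y]xyzzx   (p0,y)→(p2,y,→)
state=p2 head=1 tape=_y[x]yzzx   (p2,x)→(p1,z,→)
state=p1 head=2 tape=_yz[y]zzx   (p1,y)→(p2,_,→)
state=p2 head=3 tape=_yz_[z]zx   (p2,z)→(p2,y,←)
state=p2 head=2 tape=_yz[_]yzx   (p2,_)→(p0,z,→)
state=p0 head=3 tape=_yzz[y]zx   (p0,y)→(p2,y,→)
state=p2 head=4 tape=_yzzy[z]x   (p2,z)→(p2,y,←)
state=p2 head=3 tape=_yzz[y]yx   (p2,y)→(p1,_,←)
state=p1 head=2 tape=_yz[z]_yx   (p1,z)→(p0,y,←)
state=p0 head=1 tape=_y[z]y_yx   (p0,z)→(p2,x,→)
state=p2 head=2 tape=_yx[y]_yx   (p2,y)→(p1,_,←)
state=p1 head=1 tape=_y[x]__yx   (p1,x)→(p2,x,←)
state=p2 head=0 tape=_[y]x__yx   (p2,y)→(p1,_,←)
state=p1 head=-1 tape=[_]_x__yx
No transition is defined for (p1, _); M halts in state p1.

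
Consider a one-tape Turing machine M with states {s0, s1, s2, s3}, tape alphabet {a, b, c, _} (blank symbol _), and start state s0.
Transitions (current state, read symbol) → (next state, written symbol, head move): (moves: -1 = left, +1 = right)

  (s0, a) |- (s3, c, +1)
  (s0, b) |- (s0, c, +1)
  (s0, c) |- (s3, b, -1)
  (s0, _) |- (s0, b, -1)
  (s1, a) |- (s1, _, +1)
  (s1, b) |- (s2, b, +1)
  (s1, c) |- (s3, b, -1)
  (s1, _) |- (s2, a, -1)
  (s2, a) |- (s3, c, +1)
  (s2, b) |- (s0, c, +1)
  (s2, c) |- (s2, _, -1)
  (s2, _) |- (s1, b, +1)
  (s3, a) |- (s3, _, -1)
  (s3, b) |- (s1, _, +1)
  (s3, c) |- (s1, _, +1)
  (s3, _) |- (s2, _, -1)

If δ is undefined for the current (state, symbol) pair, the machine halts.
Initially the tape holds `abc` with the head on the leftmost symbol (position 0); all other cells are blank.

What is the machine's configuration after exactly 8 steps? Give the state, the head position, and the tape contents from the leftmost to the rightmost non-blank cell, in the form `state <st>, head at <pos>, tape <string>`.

s0 | _[a]bc   read a → write c, move +1, go to s3
s3 | _c[b]c   read b → write _, move +1, go to s1
s1 | _c_[c]   read c → write b, move -1, go to s3
s3 | _c[_]b   read _ → write _, move -1, go to s2
s2 | _[c]_b   read c → write _, move -1, go to s2
s2 | [_]__b   read _ → write b, move +1, go to s1
s1 | b[_]_b   read _ → write a, move -1, go to s2
s2 | [b]a_b   read b → write c, move +1, go to s0
s0 | c[a]_b
After 8 steps: state s0, head at 0, tape ca_b.

state s0, head at 0, tape ca_b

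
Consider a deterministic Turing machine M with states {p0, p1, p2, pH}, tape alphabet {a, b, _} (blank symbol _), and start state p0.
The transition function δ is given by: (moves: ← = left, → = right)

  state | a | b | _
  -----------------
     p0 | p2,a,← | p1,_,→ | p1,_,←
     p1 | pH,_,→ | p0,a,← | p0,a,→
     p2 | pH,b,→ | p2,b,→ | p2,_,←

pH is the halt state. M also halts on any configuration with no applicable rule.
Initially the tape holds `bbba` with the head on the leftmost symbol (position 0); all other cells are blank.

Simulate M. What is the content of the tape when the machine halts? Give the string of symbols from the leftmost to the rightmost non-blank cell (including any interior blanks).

state=p0 head=0 tape=_[b]bba   (p0,b)→(p1,_,→)
state=p1 head=1 tape=__[b]ba   (p1,b)→(p0,a,←)
state=p0 head=0 tape=_[_]aba   (p0,_)→(p1,_,←)
state=p1 head=-1 tape=[_]_aba   (p1,_)→(p0,a,→)
state=p0 head=0 tape=a[_]aba   (p0,_)→(p1,_,←)
state=p1 head=-1 tape=[a]_aba   (p1,a)→(pH,_,→)
state=pH head=0 tape=_[_]aba
The non-blank tape span at halt is aba.

aba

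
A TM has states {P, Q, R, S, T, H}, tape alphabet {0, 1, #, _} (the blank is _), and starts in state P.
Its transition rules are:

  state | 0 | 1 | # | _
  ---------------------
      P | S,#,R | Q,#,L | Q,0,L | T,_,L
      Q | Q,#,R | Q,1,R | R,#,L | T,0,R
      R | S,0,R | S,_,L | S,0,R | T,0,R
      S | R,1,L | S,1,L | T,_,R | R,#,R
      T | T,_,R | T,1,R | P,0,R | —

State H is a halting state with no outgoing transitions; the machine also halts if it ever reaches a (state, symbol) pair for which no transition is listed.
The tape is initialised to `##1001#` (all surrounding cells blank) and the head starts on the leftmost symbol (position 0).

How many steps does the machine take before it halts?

state=P head=0 tape=_[#]#1001#_   (P,#)→(Q,0,L)
state=Q head=-1 tape=[_]0#1001#_   (Q,_)→(T,0,R)
state=T head=0 tape=0[0]#1001#_   (T,0)→(T,_,R)
state=T head=1 tape=0_[#]1001#_   (T,#)→(P,0,R)
state=P head=2 tape=0_0[1]001#_   (P,1)→(Q,#,L)
state=Q head=1 tape=0_[0]#001#_   (Q,0)→(Q,#,R)
state=Q head=2 tape=0_#[#]001#_   (Q,#)→(R,#,L)
state=R head=1 tape=0_[#]#001#_   (R,#)→(S,0,R)
state=S head=2 tape=0_0[#]001#_   (S,#)→(T,_,R)
state=T head=3 tape=0_0_[0]01#_   (T,0)→(T,_,R)
state=T head=4 tape=0_0__[0]1#_   (T,0)→(T,_,R)
state=T head=5 tape=0_0___[1]#_   (T,1)→(T,1,R)
state=T head=6 tape=0_0___1[#]_   (T,#)→(P,0,R)
state=P head=7 tape=0_0___10[_]   (P,_)→(T,_,L)
state=T head=6 tape=0_0___1[0]_   (T,0)→(T,_,R)
state=T head=7 tape=0_0___1_[_]
M halts after 15 transitions.

15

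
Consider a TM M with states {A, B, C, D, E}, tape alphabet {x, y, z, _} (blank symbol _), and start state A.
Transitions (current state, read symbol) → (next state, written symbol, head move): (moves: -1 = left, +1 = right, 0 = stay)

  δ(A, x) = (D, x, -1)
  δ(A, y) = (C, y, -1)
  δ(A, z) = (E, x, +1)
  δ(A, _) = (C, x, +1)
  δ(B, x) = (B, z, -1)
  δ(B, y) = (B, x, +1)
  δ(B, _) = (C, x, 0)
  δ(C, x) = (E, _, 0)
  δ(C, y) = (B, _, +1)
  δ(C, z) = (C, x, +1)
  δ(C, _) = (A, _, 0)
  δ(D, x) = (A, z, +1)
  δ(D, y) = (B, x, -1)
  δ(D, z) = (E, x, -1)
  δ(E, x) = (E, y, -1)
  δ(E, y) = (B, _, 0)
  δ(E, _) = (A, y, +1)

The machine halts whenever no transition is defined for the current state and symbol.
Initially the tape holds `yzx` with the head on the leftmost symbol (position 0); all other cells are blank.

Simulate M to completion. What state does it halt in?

B

state=A head=0 tape=_[y]zx   (A,y)→(C,y,-1)
state=C head=-1 tape=[_]yzx   (C,_)→(A,_,0)
state=A head=-1 tape=[_]yzx   (A,_)→(C,x,+1)
state=C head=0 tape=x[y]zx   (C,y)→(B,_,+1)
state=B head=1 tape=x_[z]x
No transition is defined for (B, z); M halts in state B.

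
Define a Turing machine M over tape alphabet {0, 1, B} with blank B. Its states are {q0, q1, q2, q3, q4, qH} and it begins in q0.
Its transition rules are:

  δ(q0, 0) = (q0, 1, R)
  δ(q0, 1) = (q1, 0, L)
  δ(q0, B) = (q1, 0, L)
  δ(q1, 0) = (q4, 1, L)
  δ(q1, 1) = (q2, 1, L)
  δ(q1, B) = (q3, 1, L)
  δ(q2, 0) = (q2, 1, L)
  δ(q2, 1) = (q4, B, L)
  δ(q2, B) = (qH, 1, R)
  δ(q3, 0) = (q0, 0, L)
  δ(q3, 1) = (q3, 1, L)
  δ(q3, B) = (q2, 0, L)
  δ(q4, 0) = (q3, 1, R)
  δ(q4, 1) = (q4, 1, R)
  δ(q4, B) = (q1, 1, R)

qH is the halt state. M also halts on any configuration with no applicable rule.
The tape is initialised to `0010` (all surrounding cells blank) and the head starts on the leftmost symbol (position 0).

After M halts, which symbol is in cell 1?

1

q0 | BBB[0]010   read 0 → write 1, move R, go to q0
q0 | BBB1[0]10   read 0 → write 1, move R, go to q0
q0 | BBB11[1]0   read 1 → write 0, move L, go to q1
q1 | BBB1[1]00   read 1 → write 1, move L, go to q2
q2 | BBB[1]100   read 1 → write B, move L, go to q4
q4 | BB[B]B100   read B → write 1, move R, go to q1
q1 | BB1[B]100   read B → write 1, move L, go to q3
q3 | BB[1]1100   read 1 → write 1, move L, go to q3
q3 | B[B]11100   read B → write 0, move L, go to q2
q2 | [B]011100   read B → write 1, move R, go to qH
qH | 1[0]11100
Cell 1 holds 1 when M halts.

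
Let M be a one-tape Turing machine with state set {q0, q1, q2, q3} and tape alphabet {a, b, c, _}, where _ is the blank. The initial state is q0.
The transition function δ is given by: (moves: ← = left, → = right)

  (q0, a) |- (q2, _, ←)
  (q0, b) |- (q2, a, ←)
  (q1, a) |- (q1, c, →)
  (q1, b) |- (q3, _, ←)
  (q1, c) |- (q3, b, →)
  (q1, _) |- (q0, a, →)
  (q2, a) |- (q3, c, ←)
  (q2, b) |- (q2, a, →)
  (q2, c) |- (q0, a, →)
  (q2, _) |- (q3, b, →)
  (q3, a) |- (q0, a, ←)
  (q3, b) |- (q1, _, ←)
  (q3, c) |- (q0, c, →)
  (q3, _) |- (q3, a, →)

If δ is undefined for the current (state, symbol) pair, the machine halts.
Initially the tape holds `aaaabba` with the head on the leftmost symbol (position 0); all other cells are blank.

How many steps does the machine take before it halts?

14

q0 | __[a]aaabba   read a → write _, move ←, go to q2
q2 | _[_]_aaabba   read _ → write b, move →, go to q3
q3 | _b[_]aaabba   read _ → write a, move →, go to q3
q3 | _ba[a]aabba   read a → write a, move ←, go to q0
q0 | _b[a]aaabba   read a → write _, move ←, go to q2
q2 | _[b]_aaabba   read b → write a, move →, go to q2
q2 | _a[_]aaabba   read _ → write b, move →, go to q3
q3 | _ab[a]aabba   read a → write a, move ←, go to q0
q0 | _a[b]aaabba   read b → write a, move ←, go to q2
q2 | _[a]aaaabba   read a → write c, move ←, go to q3
q3 | [_]caaaabba   read _ → write a, move →, go to q3
q3 | a[c]aaaabba   read c → write c, move →, go to q0
q0 | ac[a]aaabba   read a → write _, move ←, go to q2
q2 | a[c]_aaabba   read c → write a, move →, go to q0
q0 | aa[_]aaabba
M halts after 14 transitions.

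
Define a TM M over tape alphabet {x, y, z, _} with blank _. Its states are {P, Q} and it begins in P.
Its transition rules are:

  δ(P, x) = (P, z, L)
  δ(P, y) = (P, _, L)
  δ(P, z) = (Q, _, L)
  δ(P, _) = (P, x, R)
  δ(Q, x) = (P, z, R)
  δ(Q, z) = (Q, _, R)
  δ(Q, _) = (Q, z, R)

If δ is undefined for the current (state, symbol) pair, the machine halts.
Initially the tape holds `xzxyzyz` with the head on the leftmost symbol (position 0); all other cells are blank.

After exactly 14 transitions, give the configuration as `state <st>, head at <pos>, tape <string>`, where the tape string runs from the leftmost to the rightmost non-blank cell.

state Q, head at 2, tape z_zyzyz

P | _[x]zxyzyz   read x → write z, move L, go to P
P | [_]zzxyzyz   read _ → write x, move R, go to P
P | x[z]zxyzyz   read z → write _, move L, go to Q
Q | [x]_zxyzyz   read x → write z, move R, go to P
P | z[_]zxyzyz   read _ → write x, move R, go to P
P | zx[z]xyzyz   read z → write _, move L, go to Q
Q | z[x]_xyzyz   read x → write z, move R, go to P
P | zz[_]xyzyz   read _ → write x, move R, go to P
P | zzx[x]yzyz   read x → write z, move L, go to P
P | zz[x]zyzyz   read x → write z, move L, go to P
P | z[z]zzyzyz   read z → write _, move L, go to Q
Q | [z]_zzyzyz   read z → write _, move R, go to Q
Q | _[_]zzyzyz   read _ → write z, move R, go to Q
Q | _z[z]zyzyz   read z → write _, move R, go to Q
Q | _z_[z]yzyz
After 14 steps: state Q, head at 2, tape z_zyzyz.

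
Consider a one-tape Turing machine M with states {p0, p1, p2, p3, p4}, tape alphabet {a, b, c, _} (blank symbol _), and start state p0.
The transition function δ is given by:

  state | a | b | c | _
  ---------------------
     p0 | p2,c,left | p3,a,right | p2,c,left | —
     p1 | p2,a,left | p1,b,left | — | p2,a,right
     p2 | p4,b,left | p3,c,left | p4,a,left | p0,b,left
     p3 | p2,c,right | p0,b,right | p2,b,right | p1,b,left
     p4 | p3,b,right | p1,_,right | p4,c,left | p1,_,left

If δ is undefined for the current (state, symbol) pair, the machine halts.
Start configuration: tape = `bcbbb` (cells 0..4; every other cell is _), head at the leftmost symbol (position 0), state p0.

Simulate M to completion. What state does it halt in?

p0 | ____[b]cbbb   read b → write a, move right, go to p3
p3 | ____a[c]bbb   read c → write b, move right, go to p2
p2 | ____ab[b]bb   read b → write c, move left, go to p3
p3 | ____a[b]cbb   read b → write b, move right, go to p0
p0 | ____ab[c]bb   read c → write c, move left, go to p2
p2 | ____a[b]cbb   read b → write c, move left, go to p3
p3 | ____[a]ccbb   read a → write c, move right, go to p2
p2 | ____c[c]cbb   read c → write a, move left, go to p4
p4 | ____[c]acbb   read c → write c, move left, go to p4
p4 | ___[_]cacbb   read _ → write _, move left, go to p1
p1 | __[_]_cacbb   read _ → write a, move right, go to p2
p2 | __a[_]cacbb   read _ → write b, move left, go to p0
p0 | __[a]bcacbb   read a → write c, move left, go to p2
p2 | _[_]cbcacbb   read _ → write b, move left, go to p0
p0 | [_]bcbcacbb
No transition is defined for (p0, _); M halts in state p0.

p0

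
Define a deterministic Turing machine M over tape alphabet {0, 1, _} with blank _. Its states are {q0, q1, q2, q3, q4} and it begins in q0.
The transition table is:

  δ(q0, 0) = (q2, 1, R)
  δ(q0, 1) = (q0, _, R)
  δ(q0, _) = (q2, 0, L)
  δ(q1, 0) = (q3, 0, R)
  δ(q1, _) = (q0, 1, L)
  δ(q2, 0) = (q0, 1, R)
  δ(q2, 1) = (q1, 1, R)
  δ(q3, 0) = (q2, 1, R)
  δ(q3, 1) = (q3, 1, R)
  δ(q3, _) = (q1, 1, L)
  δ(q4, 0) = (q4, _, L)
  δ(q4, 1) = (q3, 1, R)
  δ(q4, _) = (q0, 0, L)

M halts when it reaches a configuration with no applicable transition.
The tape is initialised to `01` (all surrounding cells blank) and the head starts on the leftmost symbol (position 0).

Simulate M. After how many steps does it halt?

6

q0 | [0]1__   read 0 → write 1, move R, go to q2
q2 | 1[1]__   read 1 → write 1, move R, go to q1
q1 | 11[_]_   read _ → write 1, move L, go to q0
q0 | 1[1]1_   read 1 → write _, move R, go to q0
q0 | 1_[1]_   read 1 → write _, move R, go to q0
q0 | 1__[_]   read _ → write 0, move L, go to q2
q2 | 1_[_]0
M halts after 6 transitions.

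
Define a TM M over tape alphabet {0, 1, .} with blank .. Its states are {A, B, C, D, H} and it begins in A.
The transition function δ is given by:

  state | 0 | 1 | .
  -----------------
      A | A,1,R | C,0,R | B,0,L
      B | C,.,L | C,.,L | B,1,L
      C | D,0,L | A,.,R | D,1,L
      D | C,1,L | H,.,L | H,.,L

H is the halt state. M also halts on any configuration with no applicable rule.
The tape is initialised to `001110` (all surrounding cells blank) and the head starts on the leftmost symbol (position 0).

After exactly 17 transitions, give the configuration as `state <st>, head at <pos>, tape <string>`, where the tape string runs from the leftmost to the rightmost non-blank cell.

A | [0]01110   read 0 → write 1, move R, go to A
A | 1[0]1110   read 0 → write 1, move R, go to A
A | 11[1]110   read 1 → write 0, move R, go to C
C | 110[1]10   read 1 → write ., move R, go to A
A | 110.[1]0   read 1 → write 0, move R, go to C
C | 110.0[0]   read 0 → write 0, move L, go to D
D | 110.[0]0   read 0 → write 1, move L, go to C
C | 110[.]10   read . → write 1, move L, go to D
D | 11[0]110   read 0 → write 1, move L, go to C
C | 1[1]1110   read 1 → write ., move R, go to A
A | 1.[1]110   read 1 → write 0, move R, go to C
C | 1.0[1]10   read 1 → write ., move R, go to A
A | 1.0.[1]0   read 1 → write 0, move R, go to C
C | 1.0.0[0]   read 0 → write 0, move L, go to D
D | 1.0.[0]0   read 0 → write 1, move L, go to C
C | 1.0[.]10   read . → write 1, move L, go to D
D | 1.[0]110   read 0 → write 1, move L, go to C
C | 1[.]1110
After 17 steps: state C, head at 1, tape 1.1110.

state C, head at 1, tape 1.1110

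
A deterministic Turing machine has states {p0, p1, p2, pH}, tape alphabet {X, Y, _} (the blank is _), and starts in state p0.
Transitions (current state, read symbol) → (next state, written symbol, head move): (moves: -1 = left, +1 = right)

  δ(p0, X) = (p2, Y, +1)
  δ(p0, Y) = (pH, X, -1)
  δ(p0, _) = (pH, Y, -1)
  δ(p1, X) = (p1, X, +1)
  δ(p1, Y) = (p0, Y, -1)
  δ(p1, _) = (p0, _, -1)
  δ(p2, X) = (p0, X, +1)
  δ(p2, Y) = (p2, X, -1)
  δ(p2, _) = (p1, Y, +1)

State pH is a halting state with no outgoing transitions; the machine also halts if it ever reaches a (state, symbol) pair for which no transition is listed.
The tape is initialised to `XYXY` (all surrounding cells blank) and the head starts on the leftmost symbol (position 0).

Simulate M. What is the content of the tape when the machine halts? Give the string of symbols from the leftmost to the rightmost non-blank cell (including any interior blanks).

YXXYXY

p0 | _[X]YXY_   read X → write Y, move +1, go to p2
p2 | _Y[Y]XY_   read Y → write X, move -1, go to p2
p2 | _[Y]XXY_   read Y → write X, move -1, go to p2
p2 | [_]XXXY_   read _ → write Y, move +1, go to p1
p1 | Y[X]XXY_   read X → write X, move +1, go to p1
p1 | YX[X]XY_   read X → write X, move +1, go to p1
p1 | YXX[X]Y_   read X → write X, move +1, go to p1
p1 | YXXX[Y]_   read Y → write Y, move -1, go to p0
p0 | YXX[X]Y_   read X → write Y, move +1, go to p2
p2 | YXXY[Y]_   read Y → write X, move -1, go to p2
p2 | YXX[Y]X_   read Y → write X, move -1, go to p2
p2 | YX[X]XX_   read X → write X, move +1, go to p0
p0 | YXX[X]X_   read X → write Y, move +1, go to p2
p2 | YXXY[X]_   read X → write X, move +1, go to p0
p0 | YXXYX[_]   read _ → write Y, move -1, go to pH
pH | YXXY[X]Y
The non-blank tape span at halt is YXXYXY.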